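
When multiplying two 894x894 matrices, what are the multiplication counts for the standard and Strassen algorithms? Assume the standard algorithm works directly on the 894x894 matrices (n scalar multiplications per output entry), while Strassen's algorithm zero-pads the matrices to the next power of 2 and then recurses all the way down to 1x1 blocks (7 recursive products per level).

Matrix multiplication for 894x894 matrices:

Strassen's algorithm requires power-of-2 dimensions. Pad 894x894 to 1024x1024 (next power of 2).

Standard algorithm: 894^3 = 714516984 multiplications
Strassen's algorithm: 7^(log2(1024)) = 7^10 = 282475249 multiplications
Savings: 714516984 - 282475249 = 432041735 multiplications

Standard: 714516984 multiplications (894^3). Strassen: 282475249 multiplications (7^10, after padding to 1024x1024). Strassen reduces 8 recursive multiplications to 7 at each level.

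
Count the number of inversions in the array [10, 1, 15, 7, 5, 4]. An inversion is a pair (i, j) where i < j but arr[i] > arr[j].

Finding inversions in [10, 1, 15, 7, 5, 4]:

(0, 1): arr[0]=10 > arr[1]=1
(0, 3): arr[0]=10 > arr[3]=7
(0, 4): arr[0]=10 > arr[4]=5
(0, 5): arr[0]=10 > arr[5]=4
(2, 3): arr[2]=15 > arr[3]=7
(2, 4): arr[2]=15 > arr[4]=5
(2, 5): arr[2]=15 > arr[5]=4
(3, 4): arr[3]=7 > arr[4]=5
(3, 5): arr[3]=7 > arr[5]=4
(4, 5): arr[4]=5 > arr[5]=4

Total inversions: 10

The array has 10 inversion(s): (0,1), (0,3), (0,4), (0,5), (2,3), (2,4), (2,5), (3,4), (3,5), (4,5). Each pair (i,j) satisfies i < j and arr[i] > arr[j].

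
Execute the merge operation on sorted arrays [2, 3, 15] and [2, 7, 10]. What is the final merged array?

Merging process:

Compare 2 vs 2: take 2 from left. Merged: [2]
Compare 3 vs 2: take 2 from right. Merged: [2, 2]
Compare 3 vs 7: take 3 from left. Merged: [2, 2, 3]
Compare 15 vs 7: take 7 from right. Merged: [2, 2, 3, 7]
Compare 15 vs 10: take 10 from right. Merged: [2, 2, 3, 7, 10]
Append remaining from left: [15]. Merged: [2, 2, 3, 7, 10, 15]

Final merged array: [2, 2, 3, 7, 10, 15]
Total comparisons: 5

The merged array is [2, 2, 3, 7, 10, 15], requiring 5 comparisons. The merge step runs in O(n) time where n is the total number of elements.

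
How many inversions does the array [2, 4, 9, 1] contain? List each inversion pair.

Finding inversions in [2, 4, 9, 1]:

(0, 3): arr[0]=2 > arr[3]=1
(1, 3): arr[1]=4 > arr[3]=1
(2, 3): arr[2]=9 > arr[3]=1

Total inversions: 3

The array has 3 inversion(s): (0,3), (1,3), (2,3). Each pair (i,j) satisfies i < j and arr[i] > arr[j].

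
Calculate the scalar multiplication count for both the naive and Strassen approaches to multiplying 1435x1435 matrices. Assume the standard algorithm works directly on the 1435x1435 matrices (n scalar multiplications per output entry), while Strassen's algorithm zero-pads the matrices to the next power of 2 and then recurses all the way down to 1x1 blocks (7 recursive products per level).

Matrix multiplication for 1435x1435 matrices:

Strassen's algorithm requires power-of-2 dimensions. Pad 1435x1435 to 2048x2048 (next power of 2).

Standard algorithm: 1435^3 = 2954987875 multiplications
Strassen's algorithm: 7^(log2(2048)) = 7^11 = 1977326743 multiplications
Savings: 2954987875 - 1977326743 = 977661132 multiplications

Standard: 2954987875 multiplications (1435^3). Strassen: 1977326743 multiplications (7^11, after padding to 2048x2048). Strassen reduces 8 recursive multiplications to 7 at each level.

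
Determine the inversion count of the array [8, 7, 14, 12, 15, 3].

Finding inversions in [8, 7, 14, 12, 15, 3]:

(0, 1): arr[0]=8 > arr[1]=7
(0, 5): arr[0]=8 > arr[5]=3
(1, 5): arr[1]=7 > arr[5]=3
(2, 3): arr[2]=14 > arr[3]=12
(2, 5): arr[2]=14 > arr[5]=3
(3, 5): arr[3]=12 > arr[5]=3
(4, 5): arr[4]=15 > arr[5]=3

Total inversions: 7

The array has 7 inversion(s): (0,1), (0,5), (1,5), (2,3), (2,5), (3,5), (4,5). Each pair (i,j) satisfies i < j and arr[i] > arr[j].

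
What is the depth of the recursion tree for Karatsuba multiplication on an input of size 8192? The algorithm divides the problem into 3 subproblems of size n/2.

For divide and conquer with division factor 2:

Problem sizes at each level:
Level 0: 8192
Level 1: 4096
Level 2: 2048
Level 3: 1024
Level 4: 512
Level 5: 256
Level 6: 128
Level 7: 64
Level 8: 32
Level 9: 16
Level 10: 8
Level 11: 4
Level 12: 2
Level 13: 1

The root is level 0 and the size-1 base case is level 13 (the tree spans levels 0 through 13, i.e. 14 levels counting the root), so the depth is the number of divisions: log_2(8192) = 13

The recursion tree depth is log_2(8192) = 13. At each level, the problem size is divided by 2, so it takes 13 divisions to reduce to a base case of size 1. The algorithm makes 3 recursive calls at each level.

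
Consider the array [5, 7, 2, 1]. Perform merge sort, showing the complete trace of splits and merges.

Merge sort trace:

Split: [5, 7, 2, 1] -> [5, 7] and [2, 1]
  Split: [5, 7] -> [5] and [7]
  Merge: [5] + [7] -> [5, 7]
  Split: [2, 1] -> [2] and [1]
  Merge: [2] + [1] -> [1, 2]
Merge: [5, 7] + [1, 2] -> [1, 2, 5, 7]

Final sorted array: [1, 2, 5, 7]

The merge sort proceeds by recursively splitting the array and merging sorted halves.
After all merges, the sorted array is [1, 2, 5, 7].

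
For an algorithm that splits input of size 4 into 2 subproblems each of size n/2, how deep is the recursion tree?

For divide and conquer with division factor 2:

Problem sizes at each level:
Level 0: 4
Level 1: 2
Level 2: 1

The root is level 0 and the size-1 base case is level 2 (the tree spans levels 0 through 2, i.e. 3 levels counting the root), so the depth is the number of divisions: log_2(4) = 2

The recursion tree depth is log_2(4) = 2. At each level, the problem size is divided by 2, so it takes 2 divisions to reduce to a base case of size 1. The algorithm makes 2 recursive calls at each level.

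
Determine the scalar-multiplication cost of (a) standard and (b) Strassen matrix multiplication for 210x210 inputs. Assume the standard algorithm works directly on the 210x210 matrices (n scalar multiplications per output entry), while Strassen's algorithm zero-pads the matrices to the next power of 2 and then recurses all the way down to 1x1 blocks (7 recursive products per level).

Matrix multiplication for 210x210 matrices:

Strassen's algorithm requires power-of-2 dimensions. Pad 210x210 to 256x256 (next power of 2).

Standard algorithm: 210^3 = 9261000 multiplications
Strassen's algorithm: 7^(log2(256)) = 7^8 = 5764801 multiplications
Savings: 9261000 - 5764801 = 3496199 multiplications

Standard: 9261000 multiplications (210^3). Strassen: 5764801 multiplications (7^8, after padding to 256x256). Strassen reduces 8 recursive multiplications to 7 at each level.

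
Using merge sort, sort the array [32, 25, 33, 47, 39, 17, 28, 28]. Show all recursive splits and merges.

Merge sort trace:

Split: [32, 25, 33, 47, 39, 17, 28, 28] -> [32, 25, 33, 47] and [39, 17, 28, 28]
  Split: [32, 25, 33, 47] -> [32, 25] and [33, 47]
    Split: [32, 25] -> [32] and [25]
    Merge: [32] + [25] -> [25, 32]
    Split: [33, 47] -> [33] and [47]
    Merge: [33] + [47] -> [33, 47]
  Merge: [25, 32] + [33, 47] -> [25, 32, 33, 47]
  Split: [39, 17, 28, 28] -> [39, 17] and [28, 28]
    Split: [39, 17] -> [39] and [17]
    Merge: [39] + [17] -> [17, 39]
    Split: [28, 28] -> [28] and [28]
    Merge: [28] + [28] -> [28, 28]
  Merge: [17, 39] + [28, 28] -> [17, 28, 28, 39]
Merge: [25, 32, 33, 47] + [17, 28, 28, 39] -> [17, 25, 28, 28, 32, 33, 39, 47]

Final sorted array: [17, 25, 28, 28, 32, 33, 39, 47]

The merge sort proceeds by recursively splitting the array and merging sorted halves.
After all merges, the sorted array is [17, 25, 28, 28, 32, 33, 39, 47].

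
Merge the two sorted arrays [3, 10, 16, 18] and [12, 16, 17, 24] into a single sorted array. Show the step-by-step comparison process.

Merging process:

Compare 3 vs 12: take 3 from left. Merged: [3]
Compare 10 vs 12: take 10 from left. Merged: [3, 10]
Compare 16 vs 12: take 12 from right. Merged: [3, 10, 12]
Compare 16 vs 16: take 16 from left. Merged: [3, 10, 12, 16]
Compare 18 vs 16: take 16 from right. Merged: [3, 10, 12, 16, 16]
Compare 18 vs 17: take 17 from right. Merged: [3, 10, 12, 16, 16, 17]
Compare 18 vs 24: take 18 from left. Merged: [3, 10, 12, 16, 16, 17, 18]
Append remaining from right: [24]. Merged: [3, 10, 12, 16, 16, 17, 18, 24]

Final merged array: [3, 10, 12, 16, 16, 17, 18, 24]
Total comparisons: 7

The merged array is [3, 10, 12, 16, 16, 17, 18, 24], requiring 7 comparisons. The merge step runs in O(n) time where n is the total number of elements.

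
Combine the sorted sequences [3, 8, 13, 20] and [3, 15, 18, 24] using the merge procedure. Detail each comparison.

Merging process:

Compare 3 vs 3: take 3 from left. Merged: [3]
Compare 8 vs 3: take 3 from right. Merged: [3, 3]
Compare 8 vs 15: take 8 from left. Merged: [3, 3, 8]
Compare 13 vs 15: take 13 from left. Merged: [3, 3, 8, 13]
Compare 20 vs 15: take 15 from right. Merged: [3, 3, 8, 13, 15]
Compare 20 vs 18: take 18 from right. Merged: [3, 3, 8, 13, 15, 18]
Compare 20 vs 24: take 20 from left. Merged: [3, 3, 8, 13, 15, 18, 20]
Append remaining from right: [24]. Merged: [3, 3, 8, 13, 15, 18, 20, 24]

Final merged array: [3, 3, 8, 13, 15, 18, 20, 24]
Total comparisons: 7

The merged array is [3, 3, 8, 13, 15, 18, 20, 24], requiring 7 comparisons. The merge step runs in O(n) time where n is the total number of elements.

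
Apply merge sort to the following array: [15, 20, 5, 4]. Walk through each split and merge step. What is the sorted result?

Merge sort trace:

Split: [15, 20, 5, 4] -> [15, 20] and [5, 4]
  Split: [15, 20] -> [15] and [20]
  Merge: [15] + [20] -> [15, 20]
  Split: [5, 4] -> [5] and [4]
  Merge: [5] + [4] -> [4, 5]
Merge: [15, 20] + [4, 5] -> [4, 5, 15, 20]

Final sorted array: [4, 5, 15, 20]

The merge sort proceeds by recursively splitting the array and merging sorted halves.
After all merges, the sorted array is [4, 5, 15, 20].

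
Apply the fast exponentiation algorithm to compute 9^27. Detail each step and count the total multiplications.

Computing 9^27 by squaring (build up from 9^1; each line after the first costs one multiplication):

9^1 = 9
9^2 = (9^1)^2 = 9^2 = 81
9^3 = 9 * 9^2 = 9 * 81 = 729
9^6 = (9^3)^2 = 729^2 = 531441
9^12 = (9^6)^2 = 531441^2 = 282429536481
9^13 = 9 * 9^12 = 9 * 282429536481 = 2541865828329
9^26 = (9^13)^2 = 2541865828329^2 = 6461081889226673298932241
9^27 = 9 * 9^26 = 9 * 6461081889226673298932241 = 58149737003040059690390169

Result: 58149737003040059690390169
Multiplications needed: 7 (7 lines after 9^1)

9^27 = 58149737003040059690390169. Using exponentiation by squaring, this requires 7 multiplications. The key idea: if the exponent is even, square the half-power; if odd, multiply by the base once.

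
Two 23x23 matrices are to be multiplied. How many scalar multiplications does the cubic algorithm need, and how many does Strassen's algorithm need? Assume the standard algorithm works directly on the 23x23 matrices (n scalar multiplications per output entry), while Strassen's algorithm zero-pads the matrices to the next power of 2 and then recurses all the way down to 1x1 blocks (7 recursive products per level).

Matrix multiplication for 23x23 matrices:

Strassen's algorithm requires power-of-2 dimensions. Pad 23x23 to 32x32 (next power of 2).

Standard algorithm: 23^3 = 12167 multiplications
Strassen's algorithm: 7^(log2(32)) = 7^5 = 16807 multiplications
Difference: 12167 - 16807 = -4640 (Strassen uses MORE here due to padding overhead — for small or just-over-power-of-2 n, padding can outweigh the per-level savings)

Standard: 12167 multiplications (23^3). Strassen: 16807 multiplications (7^5, after padding to 32x32). Strassen reduces 8 recursive multiplications to 7 at each level.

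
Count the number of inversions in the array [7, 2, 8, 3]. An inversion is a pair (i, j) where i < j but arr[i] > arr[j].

Finding inversions in [7, 2, 8, 3]:

(0, 1): arr[0]=7 > arr[1]=2
(0, 3): arr[0]=7 > arr[3]=3
(2, 3): arr[2]=8 > arr[3]=3

Total inversions: 3

The array has 3 inversion(s): (0,1), (0,3), (2,3). Each pair (i,j) satisfies i < j and arr[i] > arr[j].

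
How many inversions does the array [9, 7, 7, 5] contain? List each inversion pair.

Finding inversions in [9, 7, 7, 5]:

(0, 1): arr[0]=9 > arr[1]=7
(0, 2): arr[0]=9 > arr[2]=7
(0, 3): arr[0]=9 > arr[3]=5
(1, 3): arr[1]=7 > arr[3]=5
(2, 3): arr[2]=7 > arr[3]=5

Total inversions: 5

The array has 5 inversion(s): (0,1), (0,2), (0,3), (1,3), (2,3). Each pair (i,j) satisfies i < j and arr[i] > arr[j].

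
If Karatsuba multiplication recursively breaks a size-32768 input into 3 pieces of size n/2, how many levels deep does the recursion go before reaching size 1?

For divide and conquer with division factor 2:

Problem sizes at each level:
Level 0: 32768
Level 1: 16384
Level 2: 8192
Level 3: 4096
Level 4: 2048
Level 5: 1024
Level 6: 512
Level 7: 256
Level 8: 128
Level 9: 64
Level 10: 32
Level 11: 16
Level 12: 8
Level 13: 4
Level 14: 2
Level 15: 1

The root is level 0 and the size-1 base case is level 15 (the tree spans levels 0 through 15, i.e. 16 levels counting the root), so the depth is the number of divisions: log_2(32768) = 15

The recursion tree depth is log_2(32768) = 15. At each level, the problem size is divided by 2, so it takes 15 divisions to reduce to a base case of size 1. The algorithm makes 3 recursive calls at each level.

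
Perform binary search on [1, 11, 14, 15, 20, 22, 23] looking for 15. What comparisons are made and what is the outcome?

Binary search for 15 in [1, 11, 14, 15, 20, 22, 23]:

lo=0, hi=6, mid=3, arr[mid]=15 -> Found target at index 3!

Binary search finds 15 at index 3 after 1 comparisons. The search repeatedly halves the search space by comparing with the middle element.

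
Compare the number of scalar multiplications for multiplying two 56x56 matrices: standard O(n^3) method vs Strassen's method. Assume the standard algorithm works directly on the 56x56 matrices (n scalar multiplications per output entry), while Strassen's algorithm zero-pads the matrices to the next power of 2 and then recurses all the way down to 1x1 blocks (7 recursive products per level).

Matrix multiplication for 56x56 matrices:

Strassen's algorithm requires power-of-2 dimensions. Pad 56x56 to 64x64 (next power of 2).

Standard algorithm: 56^3 = 175616 multiplications
Strassen's algorithm: 7^(log2(64)) = 7^6 = 117649 multiplications
Savings: 175616 - 117649 = 57967 multiplications

Standard: 175616 multiplications (56^3). Strassen: 117649 multiplications (7^6, after padding to 64x64). Strassen reduces 8 recursive multiplications to 7 at each level.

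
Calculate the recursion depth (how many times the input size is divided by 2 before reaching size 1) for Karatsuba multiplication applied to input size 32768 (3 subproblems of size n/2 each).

For divide and conquer with division factor 2:

Problem sizes at each level:
Level 0: 32768
Level 1: 16384
Level 2: 8192
Level 3: 4096
Level 4: 2048
Level 5: 1024
Level 6: 512
Level 7: 256
Level 8: 128
Level 9: 64
Level 10: 32
Level 11: 16
Level 12: 8
Level 13: 4
Level 14: 2
Level 15: 1

The root is level 0 and the size-1 base case is level 15 (the tree spans levels 0 through 15, i.e. 16 levels counting the root), so the depth is the number of divisions: log_2(32768) = 15

The recursion tree depth is log_2(32768) = 15. At each level, the problem size is divided by 2, so it takes 15 divisions to reduce to a base case of size 1. The algorithm makes 3 recursive calls at each level.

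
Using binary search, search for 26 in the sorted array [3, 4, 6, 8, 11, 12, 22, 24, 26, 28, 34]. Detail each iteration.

Binary search for 26 in [3, 4, 6, 8, 11, 12, 22, 24, 26, 28, 34]:

lo=0, hi=10, mid=5, arr[mid]=12 -> 12 < 26, search right half
lo=6, hi=10, mid=8, arr[mid]=26 -> Found target at index 8!

Binary search finds 26 at index 8 after 2 comparisons. The search repeatedly halves the search space by comparing with the middle element.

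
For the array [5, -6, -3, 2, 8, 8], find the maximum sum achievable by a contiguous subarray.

Using Kadane's algorithm on [5, -6, -3, 2, 8, 8]:

Scanning through the array:
Position 1 (value -6): max_ending_here = -1, max_so_far = 5
Position 2 (value -3): max_ending_here = -3, max_so_far = 5
Position 3 (value 2): max_ending_here = 2, max_so_far = 5
Position 4 (value 8): max_ending_here = 10, max_so_far = 10
Position 5 (value 8): max_ending_here = 18, max_so_far = 18

Maximum subarray: [2, 8, 8]
Maximum sum: 18

The maximum subarray is [2, 8, 8] with sum 18. This subarray runs from index 3 to index 5.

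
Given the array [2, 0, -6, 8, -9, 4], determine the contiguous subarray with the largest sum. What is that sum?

Using Kadane's algorithm on [2, 0, -6, 8, -9, 4]:

Scanning through the array:
Position 1 (value 0): max_ending_here = 2, max_so_far = 2
Position 2 (value -6): max_ending_here = -4, max_so_far = 2
Position 3 (value 8): max_ending_here = 8, max_so_far = 8
Position 4 (value -9): max_ending_here = -1, max_so_far = 8
Position 5 (value 4): max_ending_here = 4, max_so_far = 8

Maximum subarray: [8]
Maximum sum: 8

The maximum subarray is [8] with sum 8. This subarray runs from index 3 to index 3.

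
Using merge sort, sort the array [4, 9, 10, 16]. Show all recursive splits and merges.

Merge sort trace:

Split: [4, 9, 10, 16] -> [4, 9] and [10, 16]
  Split: [4, 9] -> [4] and [9]
  Merge: [4] + [9] -> [4, 9]
  Split: [10, 16] -> [10] and [16]
  Merge: [10] + [16] -> [10, 16]
Merge: [4, 9] + [10, 16] -> [4, 9, 10, 16]

Final sorted array: [4, 9, 10, 16]

The merge sort proceeds by recursively splitting the array and merging sorted halves.
After all merges, the sorted array is [4, 9, 10, 16].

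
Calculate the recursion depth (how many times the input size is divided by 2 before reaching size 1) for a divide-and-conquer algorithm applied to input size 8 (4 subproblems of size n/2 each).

For divide and conquer with division factor 2:

Problem sizes at each level:
Level 0: 8
Level 1: 4
Level 2: 2
Level 3: 1

The root is level 0 and the size-1 base case is level 3 (the tree spans levels 0 through 3, i.e. 4 levels counting the root), so the depth is the number of divisions: log_2(8) = 3

The recursion tree depth is log_2(8) = 3. At each level, the problem size is divided by 2, so it takes 3 divisions to reduce to a base case of size 1. The algorithm makes 4 recursive calls at each level.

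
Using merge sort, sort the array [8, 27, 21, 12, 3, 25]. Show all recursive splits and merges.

Merge sort trace:

Split: [8, 27, 21, 12, 3, 25] -> [8, 27, 21] and [12, 3, 25]
  Split: [8, 27, 21] -> [8] and [27, 21]
    Split: [27, 21] -> [27] and [21]
    Merge: [27] + [21] -> [21, 27]
  Merge: [8] + [21, 27] -> [8, 21, 27]
  Split: [12, 3, 25] -> [12] and [3, 25]
    Split: [3, 25] -> [3] and [25]
    Merge: [3] + [25] -> [3, 25]
  Merge: [12] + [3, 25] -> [3, 12, 25]
Merge: [8, 21, 27] + [3, 12, 25] -> [3, 8, 12, 21, 25, 27]

Final sorted array: [3, 8, 12, 21, 25, 27]

The merge sort proceeds by recursively splitting the array and merging sorted halves.
After all merges, the sorted array is [3, 8, 12, 21, 25, 27].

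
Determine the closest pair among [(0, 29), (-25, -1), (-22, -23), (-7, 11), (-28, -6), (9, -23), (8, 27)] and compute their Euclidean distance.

Computing all pairwise distances among 7 points:

d((0, 29), (-25, -1)) = 39.0512
d((0, 29), (-22, -23)) = 56.4624
d((0, 29), (-7, 11)) = 19.3132
d((0, 29), (-28, -6)) = 44.8219
d((0, 29), (9, -23)) = 52.7731
d((0, 29), (8, 27)) = 8.2462
d((-25, -1), (-22, -23)) = 22.2036
d((-25, -1), (-7, 11)) = 21.6333
d((-25, -1), (-28, -6)) = 5.831 <-- minimum
d((-25, -1), (9, -23)) = 40.4969
d((-25, -1), (8, 27)) = 43.2782
d((-22, -23), (-7, 11)) = 37.1618
d((-22, -23), (-28, -6)) = 18.0278
d((-22, -23), (9, -23)) = 31.0
d((-22, -23), (8, 27)) = 58.3095
d((-7, 11), (-28, -6)) = 27.0185
d((-7, 11), (9, -23)) = 37.5766
d((-7, 11), (8, 27)) = 21.9317
d((-28, -6), (9, -23)) = 40.7185
d((-28, -6), (8, 27)) = 48.8365
d((9, -23), (8, 27)) = 50.01

Closest pair: (-25, -1) and (-28, -6) with distance 5.831

The closest pair is (-25, -1) and (-28, -6) with Euclidean distance 5.831. For 7 points, brute-force pairwise comparison is shown above. For large n, the divide-and-conquer algorithm (sort by x, recurse on halves, check the dividing strip) achieves O(n log n).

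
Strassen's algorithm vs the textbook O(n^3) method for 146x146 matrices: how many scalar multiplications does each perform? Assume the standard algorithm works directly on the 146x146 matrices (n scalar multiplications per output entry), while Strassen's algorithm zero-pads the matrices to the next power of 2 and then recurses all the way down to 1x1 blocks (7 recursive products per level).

Matrix multiplication for 146x146 matrices:

Strassen's algorithm requires power-of-2 dimensions. Pad 146x146 to 256x256 (next power of 2).

Standard algorithm: 146^3 = 3112136 multiplications
Strassen's algorithm: 7^(log2(256)) = 7^8 = 5764801 multiplications
Difference: 3112136 - 5764801 = -2652665 (Strassen uses MORE here due to padding overhead — for small or just-over-power-of-2 n, padding can outweigh the per-level savings)

Standard: 3112136 multiplications (146^3). Strassen: 5764801 multiplications (7^8, after padding to 256x256). Strassen reduces 8 recursive multiplications to 7 at each level.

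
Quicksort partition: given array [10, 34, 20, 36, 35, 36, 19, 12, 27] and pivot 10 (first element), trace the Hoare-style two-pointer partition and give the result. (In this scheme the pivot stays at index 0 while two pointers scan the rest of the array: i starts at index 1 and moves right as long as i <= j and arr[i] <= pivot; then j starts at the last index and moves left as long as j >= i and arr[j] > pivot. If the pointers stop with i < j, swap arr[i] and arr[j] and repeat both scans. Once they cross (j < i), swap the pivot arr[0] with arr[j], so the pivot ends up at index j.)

Hoare-style two-pointer partition with pivot = 10:

Initial array: [10, 34, 20, 36, 35, 36, 19, 12, 27]

Pointers start at i = 1, j = 8.
i ends at 1, j ends at 0: the pointers have crossed (j < i), so scanning stops.

j = 0, so swapping arr[0] with arr[j] leaves the pivot at position 0: [10, 34, 20, 36, 35, 36, 19, 12, 27]
Pivot position: 0

After partitioning with pivot 10, the array becomes [10, 34, 20, 36, 35, 36, 19, 12, 27]. The pivot is placed at index 0. All elements to the left of the pivot are <= 10, and all elements to the right are > 10.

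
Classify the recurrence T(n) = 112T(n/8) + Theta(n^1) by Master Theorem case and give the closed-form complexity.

Master Theorem for T(n) = 112T(n/8) + O(n^1):

a = 112, b = 8, c = 1
log_b(a) = log_8(112) = 2.2691

Case 1: c = 1 < log_8(112) = 2.2691
T(n) = O(n^(log_8 112))

For T(n) = 112T(n/8) + O(n^1): log_8(112) = 2.2691. This is Case 1 of the Master Theorem (c < log_b(a), work dominated by leaves), giving O(n^(log_8 112)).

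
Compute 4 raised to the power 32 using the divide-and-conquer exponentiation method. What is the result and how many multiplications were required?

Computing 4^32 by squaring (build up from 4^1; each line after the first costs one multiplication):

4^1 = 4
4^2 = (4^1)^2 = 4^2 = 16
4^4 = (4^2)^2 = 16^2 = 256
4^8 = (4^4)^2 = 256^2 = 65536
4^16 = (4^8)^2 = 65536^2 = 4294967296
4^32 = (4^16)^2 = 4294967296^2 = 18446744073709551616

Result: 18446744073709551616
Multiplications needed: 5 (5 lines after 4^1)

4^32 = 18446744073709551616. Using exponentiation by squaring, this requires 5 multiplications. The key idea: if the exponent is even, square the half-power; if odd, multiply by the base once.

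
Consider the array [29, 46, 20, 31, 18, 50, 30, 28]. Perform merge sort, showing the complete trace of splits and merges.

Merge sort trace:

Split: [29, 46, 20, 31, 18, 50, 30, 28] -> [29, 46, 20, 31] and [18, 50, 30, 28]
  Split: [29, 46, 20, 31] -> [29, 46] and [20, 31]
    Split: [29, 46] -> [29] and [46]
    Merge: [29] + [46] -> [29, 46]
    Split: [20, 31] -> [20] and [31]
    Merge: [20] + [31] -> [20, 31]
  Merge: [29, 46] + [20, 31] -> [20, 29, 31, 46]
  Split: [18, 50, 30, 28] -> [18, 50] and [30, 28]
    Split: [18, 50] -> [18] and [50]
    Merge: [18] + [50] -> [18, 50]
    Split: [30, 28] -> [30] and [28]
    Merge: [30] + [28] -> [28, 30]
  Merge: [18, 50] + [28, 30] -> [18, 28, 30, 50]
Merge: [20, 29, 31, 46] + [18, 28, 30, 50] -> [18, 20, 28, 29, 30, 31, 46, 50]

Final sorted array: [18, 20, 28, 29, 30, 31, 46, 50]

The merge sort proceeds by recursively splitting the array and merging sorted halves.
After all merges, the sorted array is [18, 20, 28, 29, 30, 31, 46, 50].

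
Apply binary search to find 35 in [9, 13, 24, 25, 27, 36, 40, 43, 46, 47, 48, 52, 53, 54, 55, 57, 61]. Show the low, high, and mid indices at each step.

Binary search for 35 in [9, 13, 24, 25, 27, 36, 40, 43, 46, 47, 48, 52, 53, 54, 55, 57, 61]:

lo=0, hi=16, mid=8, arr[mid]=46 -> 46 > 35, search left half
lo=0, hi=7, mid=3, arr[mid]=25 -> 25 < 35, search right half
lo=4, hi=7, mid=5, arr[mid]=36 -> 36 > 35, search left half
lo=4, hi=4, mid=4, arr[mid]=27 -> 27 < 35, search right half
lo=5 > hi=4, target 35 not found

Binary search determines that 35 is not in the array after 4 comparisons. The search space was exhausted without finding the target.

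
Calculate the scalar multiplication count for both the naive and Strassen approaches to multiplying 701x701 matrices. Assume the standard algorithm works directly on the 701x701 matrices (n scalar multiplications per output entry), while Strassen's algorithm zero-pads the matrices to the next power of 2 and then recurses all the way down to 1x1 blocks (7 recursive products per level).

Matrix multiplication for 701x701 matrices:

Strassen's algorithm requires power-of-2 dimensions. Pad 701x701 to 1024x1024 (next power of 2).

Standard algorithm: 701^3 = 344472101 multiplications
Strassen's algorithm: 7^(log2(1024)) = 7^10 = 282475249 multiplications
Savings: 344472101 - 282475249 = 61996852 multiplications

Standard: 344472101 multiplications (701^3). Strassen: 282475249 multiplications (7^10, after padding to 1024x1024). Strassen reduces 8 recursive multiplications to 7 at each level.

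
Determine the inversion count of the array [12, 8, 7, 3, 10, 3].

Finding inversions in [12, 8, 7, 3, 10, 3]:

(0, 1): arr[0]=12 > arr[1]=8
(0, 2): arr[0]=12 > arr[2]=7
(0, 3): arr[0]=12 > arr[3]=3
(0, 4): arr[0]=12 > arr[4]=10
(0, 5): arr[0]=12 > arr[5]=3
(1, 2): arr[1]=8 > arr[2]=7
(1, 3): arr[1]=8 > arr[3]=3
(1, 5): arr[1]=8 > arr[5]=3
(2, 3): arr[2]=7 > arr[3]=3
(2, 5): arr[2]=7 > arr[5]=3
(4, 5): arr[4]=10 > arr[5]=3

Total inversions: 11

The array has 11 inversion(s): (0,1), (0,2), (0,3), (0,4), (0,5), (1,2), (1,3), (1,5), (2,3), (2,5), (4,5). Each pair (i,j) satisfies i < j and arr[i] > arr[j].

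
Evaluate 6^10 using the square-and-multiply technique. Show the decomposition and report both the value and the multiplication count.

Computing 6^10 by squaring (build up from 6^1; each line after the first costs one multiplication):

6^1 = 6
6^2 = (6^1)^2 = 6^2 = 36
6^4 = (6^2)^2 = 36^2 = 1296
6^5 = 6 * 6^4 = 6 * 1296 = 7776
6^10 = (6^5)^2 = 7776^2 = 60466176

Result: 60466176
Multiplications needed: 4 (4 lines after 6^1)

6^10 = 60466176. Using exponentiation by squaring, this requires 4 multiplications. The key idea: if the exponent is even, square the half-power; if odd, multiply by the base once.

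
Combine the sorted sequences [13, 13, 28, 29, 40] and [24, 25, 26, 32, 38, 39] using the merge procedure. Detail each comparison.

Merging process:

Compare 13 vs 24: take 13 from left. Merged: [13]
Compare 13 vs 24: take 13 from left. Merged: [13, 13]
Compare 28 vs 24: take 24 from right. Merged: [13, 13, 24]
Compare 28 vs 25: take 25 from right. Merged: [13, 13, 24, 25]
Compare 28 vs 26: take 26 from right. Merged: [13, 13, 24, 25, 26]
Compare 28 vs 32: take 28 from left. Merged: [13, 13, 24, 25, 26, 28]
Compare 29 vs 32: take 29 from left. Merged: [13, 13, 24, 25, 26, 28, 29]
Compare 40 vs 32: take 32 from right. Merged: [13, 13, 24, 25, 26, 28, 29, 32]
Compare 40 vs 38: take 38 from right. Merged: [13, 13, 24, 25, 26, 28, 29, 32, 38]
Compare 40 vs 39: take 39 from right. Merged: [13, 13, 24, 25, 26, 28, 29, 32, 38, 39]
Append remaining from left: [40]. Merged: [13, 13, 24, 25, 26, 28, 29, 32, 38, 39, 40]

Final merged array: [13, 13, 24, 25, 26, 28, 29, 32, 38, 39, 40]
Total comparisons: 10

The merged array is [13, 13, 24, 25, 26, 28, 29, 32, 38, 39, 40], requiring 10 comparisons. The merge step runs in O(n) time where n is the total number of elements.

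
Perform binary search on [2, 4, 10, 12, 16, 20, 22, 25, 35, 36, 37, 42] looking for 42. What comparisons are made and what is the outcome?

Binary search for 42 in [2, 4, 10, 12, 16, 20, 22, 25, 35, 36, 37, 42]:

lo=0, hi=11, mid=5, arr[mid]=20 -> 20 < 42, search right half
lo=6, hi=11, mid=8, arr[mid]=35 -> 35 < 42, search right half
lo=9, hi=11, mid=10, arr[mid]=37 -> 37 < 42, search right half
lo=11, hi=11, mid=11, arr[mid]=42 -> Found target at index 11!

Binary search finds 42 at index 11 after 4 comparisons. The search repeatedly halves the search space by comparing with the middle element.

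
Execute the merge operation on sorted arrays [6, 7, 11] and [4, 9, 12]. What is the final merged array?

Merging process:

Compare 6 vs 4: take 4 from right. Merged: [4]
Compare 6 vs 9: take 6 from left. Merged: [4, 6]
Compare 7 vs 9: take 7 from left. Merged: [4, 6, 7]
Compare 11 vs 9: take 9 from right. Merged: [4, 6, 7, 9]
Compare 11 vs 12: take 11 from left. Merged: [4, 6, 7, 9, 11]
Append remaining from right: [12]. Merged: [4, 6, 7, 9, 11, 12]

Final merged array: [4, 6, 7, 9, 11, 12]
Total comparisons: 5

The merged array is [4, 6, 7, 9, 11, 12], requiring 5 comparisons. The merge step runs in O(n) time where n is the total number of elements.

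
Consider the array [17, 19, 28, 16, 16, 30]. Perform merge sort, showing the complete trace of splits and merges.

Merge sort trace:

Split: [17, 19, 28, 16, 16, 30] -> [17, 19, 28] and [16, 16, 30]
  Split: [17, 19, 28] -> [17] and [19, 28]
    Split: [19, 28] -> [19] and [28]
    Merge: [19] + [28] -> [19, 28]
  Merge: [17] + [19, 28] -> [17, 19, 28]
  Split: [16, 16, 30] -> [16] and [16, 30]
    Split: [16, 30] -> [16] and [30]
    Merge: [16] + [30] -> [16, 30]
  Merge: [16] + [16, 30] -> [16, 16, 30]
Merge: [17, 19, 28] + [16, 16, 30] -> [16, 16, 17, 19, 28, 30]

Final sorted array: [16, 16, 17, 19, 28, 30]

The merge sort proceeds by recursively splitting the array and merging sorted halves.
After all merges, the sorted array is [16, 16, 17, 19, 28, 30].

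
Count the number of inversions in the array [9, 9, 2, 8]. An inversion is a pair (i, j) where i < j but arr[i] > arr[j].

Finding inversions in [9, 9, 2, 8]:

(0, 2): arr[0]=9 > arr[2]=2
(0, 3): arr[0]=9 > arr[3]=8
(1, 2): arr[1]=9 > arr[2]=2
(1, 3): arr[1]=9 > arr[3]=8

Total inversions: 4

The array has 4 inversion(s): (0,2), (0,3), (1,2), (1,3). Each pair (i,j) satisfies i < j and arr[i] > arr[j].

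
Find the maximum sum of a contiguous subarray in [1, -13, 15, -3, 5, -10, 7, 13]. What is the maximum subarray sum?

Using Kadane's algorithm on [1, -13, 15, -3, 5, -10, 7, 13]:

Scanning through the array:
Position 1 (value -13): max_ending_here = -12, max_so_far = 1
Position 2 (value 15): max_ending_here = 15, max_so_far = 15
Position 3 (value -3): max_ending_here = 12, max_so_far = 15
Position 4 (value 5): max_ending_here = 17, max_so_far = 17
Position 5 (value -10): max_ending_here = 7, max_so_far = 17
Position 6 (value 7): max_ending_here = 14, max_so_far = 17
Position 7 (value 13): max_ending_here = 27, max_so_far = 27

Maximum subarray: [15, -3, 5, -10, 7, 13]
Maximum sum: 27

The maximum subarray is [15, -3, 5, -10, 7, 13] with sum 27. This subarray runs from index 2 to index 7.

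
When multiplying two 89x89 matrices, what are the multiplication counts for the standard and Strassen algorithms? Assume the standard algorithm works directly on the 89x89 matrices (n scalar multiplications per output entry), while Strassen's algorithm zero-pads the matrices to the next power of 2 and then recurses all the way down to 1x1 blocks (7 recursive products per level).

Matrix multiplication for 89x89 matrices:

Strassen's algorithm requires power-of-2 dimensions. Pad 89x89 to 128x128 (next power of 2).

Standard algorithm: 89^3 = 704969 multiplications
Strassen's algorithm: 7^(log2(128)) = 7^7 = 823543 multiplications
Difference: 704969 - 823543 = -118574 (Strassen uses MORE here due to padding overhead — for small or just-over-power-of-2 n, padding can outweigh the per-level savings)

Standard: 704969 multiplications (89^3). Strassen: 823543 multiplications (7^7, after padding to 128x128). Strassen reduces 8 recursive multiplications to 7 at each level.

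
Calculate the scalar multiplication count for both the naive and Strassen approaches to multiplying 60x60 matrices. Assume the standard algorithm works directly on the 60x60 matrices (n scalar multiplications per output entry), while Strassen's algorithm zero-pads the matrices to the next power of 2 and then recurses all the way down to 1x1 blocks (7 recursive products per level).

Matrix multiplication for 60x60 matrices:

Strassen's algorithm requires power-of-2 dimensions. Pad 60x60 to 64x64 (next power of 2).

Standard algorithm: 60^3 = 216000 multiplications
Strassen's algorithm: 7^(log2(64)) = 7^6 = 117649 multiplications
Savings: 216000 - 117649 = 98351 multiplications

Standard: 216000 multiplications (60^3). Strassen: 117649 multiplications (7^6, after padding to 64x64). Strassen reduces 8 recursive multiplications to 7 at each level.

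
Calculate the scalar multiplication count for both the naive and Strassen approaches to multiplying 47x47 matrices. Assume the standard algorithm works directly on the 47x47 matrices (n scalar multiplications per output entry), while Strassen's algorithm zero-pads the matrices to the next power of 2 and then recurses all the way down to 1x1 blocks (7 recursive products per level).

Matrix multiplication for 47x47 matrices:

Strassen's algorithm requires power-of-2 dimensions. Pad 47x47 to 64x64 (next power of 2).

Standard algorithm: 47^3 = 103823 multiplications
Strassen's algorithm: 7^(log2(64)) = 7^6 = 117649 multiplications
Difference: 103823 - 117649 = -13826 (Strassen uses MORE here due to padding overhead — for small or just-over-power-of-2 n, padding can outweigh the per-level savings)

Standard: 103823 multiplications (47^3). Strassen: 117649 multiplications (7^6, after padding to 64x64). Strassen reduces 8 recursive multiplications to 7 at each level.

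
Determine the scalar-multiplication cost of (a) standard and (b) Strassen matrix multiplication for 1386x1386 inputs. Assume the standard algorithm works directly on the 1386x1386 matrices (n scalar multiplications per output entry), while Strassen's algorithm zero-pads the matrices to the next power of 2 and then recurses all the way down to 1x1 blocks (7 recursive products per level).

Matrix multiplication for 1386x1386 matrices:

Strassen's algorithm requires power-of-2 dimensions. Pad 1386x1386 to 2048x2048 (next power of 2).

Standard algorithm: 1386^3 = 2662500456 multiplications
Strassen's algorithm: 7^(log2(2048)) = 7^11 = 1977326743 multiplications
Savings: 2662500456 - 1977326743 = 685173713 multiplications

Standard: 2662500456 multiplications (1386^3). Strassen: 1977326743 multiplications (7^11, after padding to 2048x2048). Strassen reduces 8 recursive multiplications to 7 at each level.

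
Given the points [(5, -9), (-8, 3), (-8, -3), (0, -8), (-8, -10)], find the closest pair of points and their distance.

Computing all pairwise distances among 5 points:

d((5, -9), (-8, 3)) = 17.6918
d((5, -9), (-8, -3)) = 14.3178
d((5, -9), (0, -8)) = 5.099 <-- minimum
d((5, -9), (-8, -10)) = 13.0384
d((-8, 3), (-8, -3)) = 6.0
d((-8, 3), (0, -8)) = 13.6015
d((-8, 3), (-8, -10)) = 13.0
d((-8, -3), (0, -8)) = 9.434
d((-8, -3), (-8, -10)) = 7.0
d((0, -8), (-8, -10)) = 8.2462

Closest pair: (5, -9) and (0, -8) with distance 5.099

The closest pair is (5, -9) and (0, -8) with Euclidean distance 5.099. For 5 points, brute-force pairwise comparison is shown above. For large n, the divide-and-conquer algorithm (sort by x, recurse on halves, check the dividing strip) achieves O(n log n).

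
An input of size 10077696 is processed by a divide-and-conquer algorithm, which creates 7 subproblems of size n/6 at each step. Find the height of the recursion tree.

For divide and conquer with division factor 6:

Problem sizes at each level:
Level 0: 10077696
Level 1: 1679616
Level 2: 279936
Level 3: 46656
Level 4: 7776
Level 5: 1296
Level 6: 216
Level 7: 36
Level 8: 6
Level 9: 1

The root is level 0 and the size-1 base case is level 9 (the tree spans levels 0 through 9, i.e. 10 levels counting the root), so the depth is the number of divisions: log_6(10077696) = 9

The recursion tree depth is log_6(10077696) = 9. At each level, the problem size is divided by 6, so it takes 9 divisions to reduce to a base case of size 1. The algorithm makes 7 recursive calls at each level.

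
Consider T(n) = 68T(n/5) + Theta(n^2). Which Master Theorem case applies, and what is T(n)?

Master Theorem for T(n) = 68T(n/5) + O(n^2):

a = 68, b = 5, c = 2
log_b(a) = log_5(68) = 2.6217

Case 1: c = 2 < log_5(68) = 2.6217
T(n) = O(n^(log_5 68))

For T(n) = 68T(n/5) + O(n^2): log_5(68) = 2.6217. This is Case 1 of the Master Theorem (c < log_b(a), work dominated by leaves), giving O(n^(log_5 68)).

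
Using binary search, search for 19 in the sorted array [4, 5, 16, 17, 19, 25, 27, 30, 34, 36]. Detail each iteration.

Binary search for 19 in [4, 5, 16, 17, 19, 25, 27, 30, 34, 36]:

lo=0, hi=9, mid=4, arr[mid]=19 -> Found target at index 4!

Binary search finds 19 at index 4 after 1 comparisons. The search repeatedly halves the search space by comparing with the middle element.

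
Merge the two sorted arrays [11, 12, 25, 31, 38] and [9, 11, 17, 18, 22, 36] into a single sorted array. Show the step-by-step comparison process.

Merging process:

Compare 11 vs 9: take 9 from right. Merged: [9]
Compare 11 vs 11: take 11 from left. Merged: [9, 11]
Compare 12 vs 11: take 11 from right. Merged: [9, 11, 11]
Compare 12 vs 17: take 12 from left. Merged: [9, 11, 11, 12]
Compare 25 vs 17: take 17 from right. Merged: [9, 11, 11, 12, 17]
Compare 25 vs 18: take 18 from right. Merged: [9, 11, 11, 12, 17, 18]
Compare 25 vs 22: take 22 from right. Merged: [9, 11, 11, 12, 17, 18, 22]
Compare 25 vs 36: take 25 from left. Merged: [9, 11, 11, 12, 17, 18, 22, 25]
Compare 31 vs 36: take 31 from left. Merged: [9, 11, 11, 12, 17, 18, 22, 25, 31]
Compare 38 vs 36: take 36 from right. Merged: [9, 11, 11, 12, 17, 18, 22, 25, 31, 36]
Append remaining from left: [38]. Merged: [9, 11, 11, 12, 17, 18, 22, 25, 31, 36, 38]

Final merged array: [9, 11, 11, 12, 17, 18, 22, 25, 31, 36, 38]
Total comparisons: 10

The merged array is [9, 11, 11, 12, 17, 18, 22, 25, 31, 36, 38], requiring 10 comparisons. The merge step runs in O(n) time where n is the total number of elements.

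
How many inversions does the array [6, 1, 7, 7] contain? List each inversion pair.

Finding inversions in [6, 1, 7, 7]:

(0, 1): arr[0]=6 > arr[1]=1

Total inversions: 1

The array has 1 inversion(s): (0,1). Each pair (i,j) satisfies i < j and arr[i] > arr[j].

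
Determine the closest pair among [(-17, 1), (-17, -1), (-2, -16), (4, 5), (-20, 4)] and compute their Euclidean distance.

Computing all pairwise distances among 5 points:

d((-17, 1), (-17, -1)) = 2.0 <-- minimum
d((-17, 1), (-2, -16)) = 22.6716
d((-17, 1), (4, 5)) = 21.3776
d((-17, 1), (-20, 4)) = 4.2426
d((-17, -1), (-2, -16)) = 21.2132
d((-17, -1), (4, 5)) = 21.8403
d((-17, -1), (-20, 4)) = 5.831
d((-2, -16), (4, 5)) = 21.8403
d((-2, -16), (-20, 4)) = 26.9072
d((4, 5), (-20, 4)) = 24.0208

Closest pair: (-17, 1) and (-17, -1) with distance 2.0

The closest pair is (-17, 1) and (-17, -1) with Euclidean distance 2.0. For 5 points, brute-force pairwise comparison is shown above. For large n, the divide-and-conquer algorithm (sort by x, recurse on halves, check the dividing strip) achieves O(n log n).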